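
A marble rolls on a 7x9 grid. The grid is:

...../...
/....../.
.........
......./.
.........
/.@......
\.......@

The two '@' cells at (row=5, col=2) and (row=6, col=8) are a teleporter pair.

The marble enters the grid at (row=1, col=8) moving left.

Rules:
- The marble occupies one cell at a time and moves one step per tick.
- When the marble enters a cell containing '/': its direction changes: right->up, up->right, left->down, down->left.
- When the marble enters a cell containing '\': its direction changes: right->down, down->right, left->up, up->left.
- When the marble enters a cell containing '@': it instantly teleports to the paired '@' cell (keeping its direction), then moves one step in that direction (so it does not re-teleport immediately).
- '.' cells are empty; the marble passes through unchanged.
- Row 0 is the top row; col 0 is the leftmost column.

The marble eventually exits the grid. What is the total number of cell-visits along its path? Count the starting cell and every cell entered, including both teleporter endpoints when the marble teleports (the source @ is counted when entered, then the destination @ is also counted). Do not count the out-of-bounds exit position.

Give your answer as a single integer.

Step 1: enter (1,8), '.' pass, move left to (1,7)
Step 2: enter (1,7), '/' deflects left->down, move down to (2,7)
Step 3: enter (2,7), '.' pass, move down to (3,7)
Step 4: enter (3,7), '/' deflects down->left, move left to (3,6)
Step 5: enter (3,6), '.' pass, move left to (3,5)
Step 6: enter (3,5), '.' pass, move left to (3,4)
Step 7: enter (3,4), '.' pass, move left to (3,3)
Step 8: enter (3,3), '.' pass, move left to (3,2)
Step 9: enter (3,2), '.' pass, move left to (3,1)
Step 10: enter (3,1), '.' pass, move left to (3,0)
Step 11: enter (3,0), '.' pass, move left to (3,-1)
Step 12: at (3,-1) — EXIT via left edge, pos 3
Path length (cell visits): 11

Answer: 11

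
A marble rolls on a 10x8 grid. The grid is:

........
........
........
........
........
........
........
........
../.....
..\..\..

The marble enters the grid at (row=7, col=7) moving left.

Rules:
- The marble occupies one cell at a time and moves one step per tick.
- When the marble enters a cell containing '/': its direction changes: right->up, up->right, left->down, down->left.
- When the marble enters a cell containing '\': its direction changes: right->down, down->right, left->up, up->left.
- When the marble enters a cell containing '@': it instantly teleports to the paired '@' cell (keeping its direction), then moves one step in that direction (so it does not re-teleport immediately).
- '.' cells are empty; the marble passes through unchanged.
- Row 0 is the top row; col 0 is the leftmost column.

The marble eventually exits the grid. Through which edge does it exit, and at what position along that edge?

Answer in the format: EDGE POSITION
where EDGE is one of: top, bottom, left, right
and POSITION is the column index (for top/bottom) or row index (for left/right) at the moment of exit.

Step 1: enter (7,7), '.' pass, move left to (7,6)
Step 2: enter (7,6), '.' pass, move left to (7,5)
Step 3: enter (7,5), '.' pass, move left to (7,4)
Step 4: enter (7,4), '.' pass, move left to (7,3)
Step 5: enter (7,3), '.' pass, move left to (7,2)
Step 6: enter (7,2), '.' pass, move left to (7,1)
Step 7: enter (7,1), '.' pass, move left to (7,0)
Step 8: enter (7,0), '.' pass, move left to (7,-1)
Step 9: at (7,-1) — EXIT via left edge, pos 7

Answer: left 7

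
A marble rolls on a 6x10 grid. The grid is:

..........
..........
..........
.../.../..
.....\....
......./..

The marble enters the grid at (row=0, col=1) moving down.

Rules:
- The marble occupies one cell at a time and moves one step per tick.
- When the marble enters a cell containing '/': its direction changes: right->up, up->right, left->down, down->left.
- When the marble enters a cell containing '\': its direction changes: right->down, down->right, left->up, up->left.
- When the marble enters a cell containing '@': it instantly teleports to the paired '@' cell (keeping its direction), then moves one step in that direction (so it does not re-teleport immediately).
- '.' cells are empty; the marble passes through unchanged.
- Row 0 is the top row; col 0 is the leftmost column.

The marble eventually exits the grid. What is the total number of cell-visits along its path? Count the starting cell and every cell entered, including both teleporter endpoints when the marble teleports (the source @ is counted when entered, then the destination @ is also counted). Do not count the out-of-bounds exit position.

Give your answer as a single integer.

Answer: 6

Derivation:
Step 1: enter (0,1), '.' pass, move down to (1,1)
Step 2: enter (1,1), '.' pass, move down to (2,1)
Step 3: enter (2,1), '.' pass, move down to (3,1)
Step 4: enter (3,1), '.' pass, move down to (4,1)
Step 5: enter (4,1), '.' pass, move down to (5,1)
Step 6: enter (5,1), '.' pass, move down to (6,1)
Step 7: at (6,1) — EXIT via bottom edge, pos 1
Path length (cell visits): 6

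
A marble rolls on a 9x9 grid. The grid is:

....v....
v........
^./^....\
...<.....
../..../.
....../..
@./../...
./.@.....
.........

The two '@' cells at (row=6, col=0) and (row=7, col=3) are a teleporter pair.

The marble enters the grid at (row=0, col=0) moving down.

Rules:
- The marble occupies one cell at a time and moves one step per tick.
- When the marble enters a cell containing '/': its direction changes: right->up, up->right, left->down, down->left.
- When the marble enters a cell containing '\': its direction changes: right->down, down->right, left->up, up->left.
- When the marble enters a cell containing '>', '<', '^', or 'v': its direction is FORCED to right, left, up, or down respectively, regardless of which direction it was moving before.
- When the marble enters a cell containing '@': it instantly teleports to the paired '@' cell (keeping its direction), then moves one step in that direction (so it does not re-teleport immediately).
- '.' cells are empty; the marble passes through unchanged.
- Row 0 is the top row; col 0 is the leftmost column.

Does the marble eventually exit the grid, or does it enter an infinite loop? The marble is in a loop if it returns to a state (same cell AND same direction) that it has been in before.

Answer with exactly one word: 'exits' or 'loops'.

Answer: loops

Derivation:
Step 1: enter (0,0), '.' pass, move down to (1,0)
Step 2: enter (1,0), 'v' forces down->down, move down to (2,0)
Step 3: enter (2,0), '^' forces down->up, move up to (1,0)
Step 4: enter (1,0), 'v' forces up->down, move down to (2,0)
Step 5: at (2,0) dir=down — LOOP DETECTED (seen before)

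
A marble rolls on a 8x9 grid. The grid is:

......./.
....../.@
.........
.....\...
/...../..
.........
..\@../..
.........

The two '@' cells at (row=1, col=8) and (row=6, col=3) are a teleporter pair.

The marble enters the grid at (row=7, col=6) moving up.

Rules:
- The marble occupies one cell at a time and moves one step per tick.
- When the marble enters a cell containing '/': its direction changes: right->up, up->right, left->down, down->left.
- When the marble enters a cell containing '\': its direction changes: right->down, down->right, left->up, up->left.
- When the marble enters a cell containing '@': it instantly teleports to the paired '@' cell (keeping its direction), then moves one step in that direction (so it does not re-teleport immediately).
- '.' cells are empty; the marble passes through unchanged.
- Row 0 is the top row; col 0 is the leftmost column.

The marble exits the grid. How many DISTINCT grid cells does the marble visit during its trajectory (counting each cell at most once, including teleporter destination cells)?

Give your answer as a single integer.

Answer: 4

Derivation:
Step 1: enter (7,6), '.' pass, move up to (6,6)
Step 2: enter (6,6), '/' deflects up->right, move right to (6,7)
Step 3: enter (6,7), '.' pass, move right to (6,8)
Step 4: enter (6,8), '.' pass, move right to (6,9)
Step 5: at (6,9) — EXIT via right edge, pos 6
Distinct cells visited: 4 (path length 4)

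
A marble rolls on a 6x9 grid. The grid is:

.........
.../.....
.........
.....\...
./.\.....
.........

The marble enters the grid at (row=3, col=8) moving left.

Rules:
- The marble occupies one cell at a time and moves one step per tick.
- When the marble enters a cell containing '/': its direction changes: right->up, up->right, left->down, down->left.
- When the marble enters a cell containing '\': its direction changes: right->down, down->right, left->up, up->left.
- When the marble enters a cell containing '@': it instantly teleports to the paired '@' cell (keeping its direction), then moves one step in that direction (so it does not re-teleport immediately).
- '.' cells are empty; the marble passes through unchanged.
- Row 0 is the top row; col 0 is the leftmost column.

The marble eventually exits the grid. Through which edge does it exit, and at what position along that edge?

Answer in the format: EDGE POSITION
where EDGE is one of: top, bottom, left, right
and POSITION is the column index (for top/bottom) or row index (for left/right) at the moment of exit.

Step 1: enter (3,8), '.' pass, move left to (3,7)
Step 2: enter (3,7), '.' pass, move left to (3,6)
Step 3: enter (3,6), '.' pass, move left to (3,5)
Step 4: enter (3,5), '\' deflects left->up, move up to (2,5)
Step 5: enter (2,5), '.' pass, move up to (1,5)
Step 6: enter (1,5), '.' pass, move up to (0,5)
Step 7: enter (0,5), '.' pass, move up to (-1,5)
Step 8: at (-1,5) — EXIT via top edge, pos 5

Answer: top 5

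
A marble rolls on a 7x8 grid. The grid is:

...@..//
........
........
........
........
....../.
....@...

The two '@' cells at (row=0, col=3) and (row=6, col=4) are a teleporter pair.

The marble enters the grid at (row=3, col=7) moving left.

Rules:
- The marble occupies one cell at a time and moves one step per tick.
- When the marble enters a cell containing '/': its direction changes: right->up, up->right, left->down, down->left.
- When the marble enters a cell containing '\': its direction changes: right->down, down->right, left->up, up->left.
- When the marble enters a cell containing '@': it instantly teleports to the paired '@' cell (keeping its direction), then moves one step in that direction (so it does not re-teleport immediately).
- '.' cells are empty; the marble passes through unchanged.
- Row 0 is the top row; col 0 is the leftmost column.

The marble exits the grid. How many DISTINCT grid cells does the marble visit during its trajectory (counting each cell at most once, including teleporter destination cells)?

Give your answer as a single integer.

Step 1: enter (3,7), '.' pass, move left to (3,6)
Step 2: enter (3,6), '.' pass, move left to (3,5)
Step 3: enter (3,5), '.' pass, move left to (3,4)
Step 4: enter (3,4), '.' pass, move left to (3,3)
Step 5: enter (3,3), '.' pass, move left to (3,2)
Step 6: enter (3,2), '.' pass, move left to (3,1)
Step 7: enter (3,1), '.' pass, move left to (3,0)
Step 8: enter (3,0), '.' pass, move left to (3,-1)
Step 9: at (3,-1) — EXIT via left edge, pos 3
Distinct cells visited: 8 (path length 8)

Answer: 8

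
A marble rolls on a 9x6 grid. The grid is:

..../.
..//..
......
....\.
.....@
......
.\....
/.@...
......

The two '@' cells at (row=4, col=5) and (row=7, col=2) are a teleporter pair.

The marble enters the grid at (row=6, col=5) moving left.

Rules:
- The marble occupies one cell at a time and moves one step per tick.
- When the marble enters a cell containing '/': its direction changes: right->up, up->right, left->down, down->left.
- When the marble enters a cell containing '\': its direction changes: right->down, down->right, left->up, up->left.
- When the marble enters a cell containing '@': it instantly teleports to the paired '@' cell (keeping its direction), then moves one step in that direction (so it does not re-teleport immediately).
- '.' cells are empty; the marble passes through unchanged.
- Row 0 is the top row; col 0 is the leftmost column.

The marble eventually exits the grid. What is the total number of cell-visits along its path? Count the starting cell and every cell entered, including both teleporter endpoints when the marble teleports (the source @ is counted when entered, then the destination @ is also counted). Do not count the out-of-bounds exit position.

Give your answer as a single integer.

Step 1: enter (6,5), '.' pass, move left to (6,4)
Step 2: enter (6,4), '.' pass, move left to (6,3)
Step 3: enter (6,3), '.' pass, move left to (6,2)
Step 4: enter (6,2), '.' pass, move left to (6,1)
Step 5: enter (6,1), '\' deflects left->up, move up to (5,1)
Step 6: enter (5,1), '.' pass, move up to (4,1)
Step 7: enter (4,1), '.' pass, move up to (3,1)
Step 8: enter (3,1), '.' pass, move up to (2,1)
Step 9: enter (2,1), '.' pass, move up to (1,1)
Step 10: enter (1,1), '.' pass, move up to (0,1)
Step 11: enter (0,1), '.' pass, move up to (-1,1)
Step 12: at (-1,1) — EXIT via top edge, pos 1
Path length (cell visits): 11

Answer: 11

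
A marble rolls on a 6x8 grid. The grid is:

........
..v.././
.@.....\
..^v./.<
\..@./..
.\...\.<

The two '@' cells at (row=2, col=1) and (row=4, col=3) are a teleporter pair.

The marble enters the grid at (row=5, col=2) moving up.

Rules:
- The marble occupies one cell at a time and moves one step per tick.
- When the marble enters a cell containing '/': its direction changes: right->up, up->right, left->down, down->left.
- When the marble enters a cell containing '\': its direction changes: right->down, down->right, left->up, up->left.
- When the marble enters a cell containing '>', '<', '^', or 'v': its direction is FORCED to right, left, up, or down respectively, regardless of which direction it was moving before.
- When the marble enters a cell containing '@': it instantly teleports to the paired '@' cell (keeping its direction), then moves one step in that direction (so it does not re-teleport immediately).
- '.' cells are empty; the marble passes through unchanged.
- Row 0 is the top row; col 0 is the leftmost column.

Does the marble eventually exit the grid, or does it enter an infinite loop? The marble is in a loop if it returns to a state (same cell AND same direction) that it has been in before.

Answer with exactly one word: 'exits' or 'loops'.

Step 1: enter (5,2), '.' pass, move up to (4,2)
Step 2: enter (4,2), '.' pass, move up to (3,2)
Step 3: enter (3,2), '^' forces up->up, move up to (2,2)
Step 4: enter (2,2), '.' pass, move up to (1,2)
Step 5: enter (1,2), 'v' forces up->down, move down to (2,2)
Step 6: enter (2,2), '.' pass, move down to (3,2)
Step 7: enter (3,2), '^' forces down->up, move up to (2,2)
Step 8: at (2,2) dir=up — LOOP DETECTED (seen before)

Answer: loops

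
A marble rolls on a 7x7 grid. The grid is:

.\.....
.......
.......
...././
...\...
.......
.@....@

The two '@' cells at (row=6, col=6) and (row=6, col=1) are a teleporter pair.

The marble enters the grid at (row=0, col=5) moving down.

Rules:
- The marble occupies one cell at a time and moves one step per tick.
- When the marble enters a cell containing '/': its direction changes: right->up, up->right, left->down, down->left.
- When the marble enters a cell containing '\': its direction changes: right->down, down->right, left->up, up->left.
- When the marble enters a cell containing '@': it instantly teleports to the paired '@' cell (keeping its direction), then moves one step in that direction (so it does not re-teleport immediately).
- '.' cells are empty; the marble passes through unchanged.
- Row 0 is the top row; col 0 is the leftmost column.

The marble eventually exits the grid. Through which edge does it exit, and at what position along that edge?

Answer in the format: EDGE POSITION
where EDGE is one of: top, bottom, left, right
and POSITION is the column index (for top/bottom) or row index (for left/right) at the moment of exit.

Step 1: enter (0,5), '.' pass, move down to (1,5)
Step 2: enter (1,5), '.' pass, move down to (2,5)
Step 3: enter (2,5), '.' pass, move down to (3,5)
Step 4: enter (3,5), '.' pass, move down to (4,5)
Step 5: enter (4,5), '.' pass, move down to (5,5)
Step 6: enter (5,5), '.' pass, move down to (6,5)
Step 7: enter (6,5), '.' pass, move down to (7,5)
Step 8: at (7,5) — EXIT via bottom edge, pos 5

Answer: bottom 5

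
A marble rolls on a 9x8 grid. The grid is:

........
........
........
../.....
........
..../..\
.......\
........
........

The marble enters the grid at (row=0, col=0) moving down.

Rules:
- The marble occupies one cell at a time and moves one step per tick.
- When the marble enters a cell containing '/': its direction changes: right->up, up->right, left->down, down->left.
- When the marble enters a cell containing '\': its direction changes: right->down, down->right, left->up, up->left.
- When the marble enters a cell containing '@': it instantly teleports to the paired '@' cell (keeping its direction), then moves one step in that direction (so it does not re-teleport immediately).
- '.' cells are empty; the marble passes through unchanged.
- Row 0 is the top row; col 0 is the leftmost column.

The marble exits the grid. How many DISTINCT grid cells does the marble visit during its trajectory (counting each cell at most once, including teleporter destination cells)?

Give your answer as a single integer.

Step 1: enter (0,0), '.' pass, move down to (1,0)
Step 2: enter (1,0), '.' pass, move down to (2,0)
Step 3: enter (2,0), '.' pass, move down to (3,0)
Step 4: enter (3,0), '.' pass, move down to (4,0)
Step 5: enter (4,0), '.' pass, move down to (5,0)
Step 6: enter (5,0), '.' pass, move down to (6,0)
Step 7: enter (6,0), '.' pass, move down to (7,0)
Step 8: enter (7,0), '.' pass, move down to (8,0)
Step 9: enter (8,0), '.' pass, move down to (9,0)
Step 10: at (9,0) — EXIT via bottom edge, pos 0
Distinct cells visited: 9 (path length 9)

Answer: 9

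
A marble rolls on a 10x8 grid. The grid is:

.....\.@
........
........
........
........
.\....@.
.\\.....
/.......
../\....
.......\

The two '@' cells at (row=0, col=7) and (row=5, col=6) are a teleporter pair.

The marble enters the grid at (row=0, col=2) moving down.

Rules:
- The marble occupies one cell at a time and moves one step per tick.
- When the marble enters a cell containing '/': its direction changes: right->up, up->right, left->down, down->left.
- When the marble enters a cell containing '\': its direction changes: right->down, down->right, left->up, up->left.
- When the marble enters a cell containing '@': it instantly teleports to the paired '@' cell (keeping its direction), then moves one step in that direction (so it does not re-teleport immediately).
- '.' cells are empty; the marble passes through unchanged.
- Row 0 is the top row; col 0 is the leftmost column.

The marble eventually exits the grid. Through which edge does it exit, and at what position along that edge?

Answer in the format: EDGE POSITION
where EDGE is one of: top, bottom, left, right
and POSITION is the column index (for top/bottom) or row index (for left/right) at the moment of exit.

Step 1: enter (0,2), '.' pass, move down to (1,2)
Step 2: enter (1,2), '.' pass, move down to (2,2)
Step 3: enter (2,2), '.' pass, move down to (3,2)
Step 4: enter (3,2), '.' pass, move down to (4,2)
Step 5: enter (4,2), '.' pass, move down to (5,2)
Step 6: enter (5,2), '.' pass, move down to (6,2)
Step 7: enter (6,2), '\' deflects down->right, move right to (6,3)
Step 8: enter (6,3), '.' pass, move right to (6,4)
Step 9: enter (6,4), '.' pass, move right to (6,5)
Step 10: enter (6,5), '.' pass, move right to (6,6)
Step 11: enter (6,6), '.' pass, move right to (6,7)
Step 12: enter (6,7), '.' pass, move right to (6,8)
Step 13: at (6,8) — EXIT via right edge, pos 6

Answer: right 6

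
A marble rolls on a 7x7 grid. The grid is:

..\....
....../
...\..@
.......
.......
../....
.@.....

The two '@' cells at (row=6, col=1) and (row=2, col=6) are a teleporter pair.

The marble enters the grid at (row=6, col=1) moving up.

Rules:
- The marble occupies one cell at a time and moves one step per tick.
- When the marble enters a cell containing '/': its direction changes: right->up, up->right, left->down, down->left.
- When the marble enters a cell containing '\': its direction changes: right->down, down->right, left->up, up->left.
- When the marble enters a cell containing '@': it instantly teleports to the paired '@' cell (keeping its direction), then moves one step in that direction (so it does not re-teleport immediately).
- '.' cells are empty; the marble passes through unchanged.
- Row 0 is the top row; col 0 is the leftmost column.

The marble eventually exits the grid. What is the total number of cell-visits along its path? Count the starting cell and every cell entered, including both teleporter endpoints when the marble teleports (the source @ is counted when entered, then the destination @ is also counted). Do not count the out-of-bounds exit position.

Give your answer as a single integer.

Answer: 3

Derivation:
Step 1: enter (6,1), '@' teleport (6,1)->(2,6), also enter (2,6), move up to (1,6)
Step 2: enter (1,6), '/' deflects up->right, move right to (1,7)
Step 3: at (1,7) — EXIT via right edge, pos 1
Path length (cell visits): 3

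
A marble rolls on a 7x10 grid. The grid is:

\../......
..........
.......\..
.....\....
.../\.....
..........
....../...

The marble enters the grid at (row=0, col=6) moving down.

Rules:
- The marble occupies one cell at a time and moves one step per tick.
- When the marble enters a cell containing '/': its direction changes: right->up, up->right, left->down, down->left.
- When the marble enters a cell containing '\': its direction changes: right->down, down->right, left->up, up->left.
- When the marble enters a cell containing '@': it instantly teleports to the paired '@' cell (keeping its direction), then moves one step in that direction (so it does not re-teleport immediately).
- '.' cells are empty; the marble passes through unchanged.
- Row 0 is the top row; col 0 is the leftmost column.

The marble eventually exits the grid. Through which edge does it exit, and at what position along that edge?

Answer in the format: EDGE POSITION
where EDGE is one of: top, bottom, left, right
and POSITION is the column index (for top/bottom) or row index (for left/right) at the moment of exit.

Answer: left 6

Derivation:
Step 1: enter (0,6), '.' pass, move down to (1,6)
Step 2: enter (1,6), '.' pass, move down to (2,6)
Step 3: enter (2,6), '.' pass, move down to (3,6)
Step 4: enter (3,6), '.' pass, move down to (4,6)
Step 5: enter (4,6), '.' pass, move down to (5,6)
Step 6: enter (5,6), '.' pass, move down to (6,6)
Step 7: enter (6,6), '/' deflects down->left, move left to (6,5)
Step 8: enter (6,5), '.' pass, move left to (6,4)
Step 9: enter (6,4), '.' pass, move left to (6,3)
Step 10: enter (6,3), '.' pass, move left to (6,2)
Step 11: enter (6,2), '.' pass, move left to (6,1)
Step 12: enter (6,1), '.' pass, move left to (6,0)
Step 13: enter (6,0), '.' pass, move left to (6,-1)
Step 14: at (6,-1) — EXIT via left edge, pos 6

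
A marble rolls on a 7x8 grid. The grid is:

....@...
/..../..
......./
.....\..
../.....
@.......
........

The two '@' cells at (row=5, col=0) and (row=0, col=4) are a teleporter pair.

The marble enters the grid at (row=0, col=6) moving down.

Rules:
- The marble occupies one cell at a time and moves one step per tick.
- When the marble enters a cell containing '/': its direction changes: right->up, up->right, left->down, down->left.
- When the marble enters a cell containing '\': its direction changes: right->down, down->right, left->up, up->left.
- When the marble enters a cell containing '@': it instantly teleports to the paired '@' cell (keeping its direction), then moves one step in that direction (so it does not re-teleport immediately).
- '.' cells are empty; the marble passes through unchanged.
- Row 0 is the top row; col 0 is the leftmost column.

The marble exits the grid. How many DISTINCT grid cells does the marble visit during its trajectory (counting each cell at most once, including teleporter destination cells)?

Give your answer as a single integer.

Answer: 7

Derivation:
Step 1: enter (0,6), '.' pass, move down to (1,6)
Step 2: enter (1,6), '.' pass, move down to (2,6)
Step 3: enter (2,6), '.' pass, move down to (3,6)
Step 4: enter (3,6), '.' pass, move down to (4,6)
Step 5: enter (4,6), '.' pass, move down to (5,6)
Step 6: enter (5,6), '.' pass, move down to (6,6)
Step 7: enter (6,6), '.' pass, move down to (7,6)
Step 8: at (7,6) — EXIT via bottom edge, pos 6
Distinct cells visited: 7 (path length 7)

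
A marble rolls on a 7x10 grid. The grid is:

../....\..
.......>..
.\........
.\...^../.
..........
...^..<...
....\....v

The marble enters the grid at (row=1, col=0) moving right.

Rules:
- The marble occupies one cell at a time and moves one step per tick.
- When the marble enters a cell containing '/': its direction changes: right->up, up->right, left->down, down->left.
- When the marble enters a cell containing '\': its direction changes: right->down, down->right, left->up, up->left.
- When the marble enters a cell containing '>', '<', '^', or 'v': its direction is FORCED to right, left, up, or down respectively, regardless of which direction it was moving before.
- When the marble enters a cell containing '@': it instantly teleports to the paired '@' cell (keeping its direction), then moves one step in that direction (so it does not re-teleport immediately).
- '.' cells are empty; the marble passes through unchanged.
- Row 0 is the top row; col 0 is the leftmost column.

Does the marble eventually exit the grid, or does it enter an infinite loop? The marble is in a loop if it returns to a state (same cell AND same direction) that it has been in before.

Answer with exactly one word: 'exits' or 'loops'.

Answer: exits

Derivation:
Step 1: enter (1,0), '.' pass, move right to (1,1)
Step 2: enter (1,1), '.' pass, move right to (1,2)
Step 3: enter (1,2), '.' pass, move right to (1,3)
Step 4: enter (1,3), '.' pass, move right to (1,4)
Step 5: enter (1,4), '.' pass, move right to (1,5)
Step 6: enter (1,5), '.' pass, move right to (1,6)
Step 7: enter (1,6), '.' pass, move right to (1,7)
Step 8: enter (1,7), '>' forces right->right, move right to (1,8)
Step 9: enter (1,8), '.' pass, move right to (1,9)
Step 10: enter (1,9), '.' pass, move right to (1,10)
Step 11: at (1,10) — EXIT via right edge, pos 1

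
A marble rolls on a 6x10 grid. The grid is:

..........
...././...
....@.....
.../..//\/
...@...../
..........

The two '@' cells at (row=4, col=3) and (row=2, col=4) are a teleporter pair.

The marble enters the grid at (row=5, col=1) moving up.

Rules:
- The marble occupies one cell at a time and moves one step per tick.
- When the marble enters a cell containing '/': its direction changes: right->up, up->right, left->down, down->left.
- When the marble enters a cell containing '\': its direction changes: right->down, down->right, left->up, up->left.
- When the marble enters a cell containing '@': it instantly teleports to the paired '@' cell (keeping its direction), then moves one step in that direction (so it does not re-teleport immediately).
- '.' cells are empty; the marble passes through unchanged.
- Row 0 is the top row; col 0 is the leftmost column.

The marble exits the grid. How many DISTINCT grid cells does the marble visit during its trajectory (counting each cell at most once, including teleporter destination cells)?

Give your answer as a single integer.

Step 1: enter (5,1), '.' pass, move up to (4,1)
Step 2: enter (4,1), '.' pass, move up to (3,1)
Step 3: enter (3,1), '.' pass, move up to (2,1)
Step 4: enter (2,1), '.' pass, move up to (1,1)
Step 5: enter (1,1), '.' pass, move up to (0,1)
Step 6: enter (0,1), '.' pass, move up to (-1,1)
Step 7: at (-1,1) — EXIT via top edge, pos 1
Distinct cells visited: 6 (path length 6)

Answer: 6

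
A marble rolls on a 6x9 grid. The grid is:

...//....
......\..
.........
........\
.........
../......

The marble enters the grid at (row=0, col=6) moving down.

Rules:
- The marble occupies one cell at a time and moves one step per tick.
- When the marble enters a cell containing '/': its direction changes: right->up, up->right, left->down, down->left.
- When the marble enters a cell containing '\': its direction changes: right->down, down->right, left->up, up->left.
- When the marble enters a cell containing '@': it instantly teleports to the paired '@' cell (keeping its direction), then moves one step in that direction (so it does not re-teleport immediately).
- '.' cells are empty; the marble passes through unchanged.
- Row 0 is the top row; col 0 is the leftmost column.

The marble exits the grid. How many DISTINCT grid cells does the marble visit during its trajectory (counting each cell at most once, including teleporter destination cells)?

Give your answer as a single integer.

Step 1: enter (0,6), '.' pass, move down to (1,6)
Step 2: enter (1,6), '\' deflects down->right, move right to (1,7)
Step 3: enter (1,7), '.' pass, move right to (1,8)
Step 4: enter (1,8), '.' pass, move right to (1,9)
Step 5: at (1,9) — EXIT via right edge, pos 1
Distinct cells visited: 4 (path length 4)

Answer: 4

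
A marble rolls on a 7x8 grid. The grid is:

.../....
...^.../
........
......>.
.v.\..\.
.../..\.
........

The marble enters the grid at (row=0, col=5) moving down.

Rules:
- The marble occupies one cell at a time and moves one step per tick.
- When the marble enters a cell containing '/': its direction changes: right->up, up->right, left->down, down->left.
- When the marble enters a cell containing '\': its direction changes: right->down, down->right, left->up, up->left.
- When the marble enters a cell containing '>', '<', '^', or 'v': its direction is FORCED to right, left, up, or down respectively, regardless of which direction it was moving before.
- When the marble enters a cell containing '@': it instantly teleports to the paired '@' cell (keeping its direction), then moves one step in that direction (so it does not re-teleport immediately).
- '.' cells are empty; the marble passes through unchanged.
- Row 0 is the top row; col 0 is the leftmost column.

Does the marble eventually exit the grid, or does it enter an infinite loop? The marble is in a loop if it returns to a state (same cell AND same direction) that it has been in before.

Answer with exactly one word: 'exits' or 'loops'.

Answer: exits

Derivation:
Step 1: enter (0,5), '.' pass, move down to (1,5)
Step 2: enter (1,5), '.' pass, move down to (2,5)
Step 3: enter (2,5), '.' pass, move down to (3,5)
Step 4: enter (3,5), '.' pass, move down to (4,5)
Step 5: enter (4,5), '.' pass, move down to (5,5)
Step 6: enter (5,5), '.' pass, move down to (6,5)
Step 7: enter (6,5), '.' pass, move down to (7,5)
Step 8: at (7,5) — EXIT via bottom edge, pos 5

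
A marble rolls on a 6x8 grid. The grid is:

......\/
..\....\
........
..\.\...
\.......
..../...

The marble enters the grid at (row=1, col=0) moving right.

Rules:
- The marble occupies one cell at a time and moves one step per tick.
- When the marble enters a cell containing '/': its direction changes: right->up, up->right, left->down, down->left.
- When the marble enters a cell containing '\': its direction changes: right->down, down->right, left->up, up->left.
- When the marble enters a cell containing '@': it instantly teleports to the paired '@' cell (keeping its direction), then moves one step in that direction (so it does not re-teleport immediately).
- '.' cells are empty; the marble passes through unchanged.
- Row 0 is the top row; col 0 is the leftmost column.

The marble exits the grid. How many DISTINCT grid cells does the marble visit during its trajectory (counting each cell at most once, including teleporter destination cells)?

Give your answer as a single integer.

Step 1: enter (1,0), '.' pass, move right to (1,1)
Step 2: enter (1,1), '.' pass, move right to (1,2)
Step 3: enter (1,2), '\' deflects right->down, move down to (2,2)
Step 4: enter (2,2), '.' pass, move down to (3,2)
Step 5: enter (3,2), '\' deflects down->right, move right to (3,3)
Step 6: enter (3,3), '.' pass, move right to (3,4)
Step 7: enter (3,4), '\' deflects right->down, move down to (4,4)
Step 8: enter (4,4), '.' pass, move down to (5,4)
Step 9: enter (5,4), '/' deflects down->left, move left to (5,3)
Step 10: enter (5,3), '.' pass, move left to (5,2)
Step 11: enter (5,2), '.' pass, move left to (5,1)
Step 12: enter (5,1), '.' pass, move left to (5,0)
Step 13: enter (5,0), '.' pass, move left to (5,-1)
Step 14: at (5,-1) — EXIT via left edge, pos 5
Distinct cells visited: 13 (path length 13)

Answer: 13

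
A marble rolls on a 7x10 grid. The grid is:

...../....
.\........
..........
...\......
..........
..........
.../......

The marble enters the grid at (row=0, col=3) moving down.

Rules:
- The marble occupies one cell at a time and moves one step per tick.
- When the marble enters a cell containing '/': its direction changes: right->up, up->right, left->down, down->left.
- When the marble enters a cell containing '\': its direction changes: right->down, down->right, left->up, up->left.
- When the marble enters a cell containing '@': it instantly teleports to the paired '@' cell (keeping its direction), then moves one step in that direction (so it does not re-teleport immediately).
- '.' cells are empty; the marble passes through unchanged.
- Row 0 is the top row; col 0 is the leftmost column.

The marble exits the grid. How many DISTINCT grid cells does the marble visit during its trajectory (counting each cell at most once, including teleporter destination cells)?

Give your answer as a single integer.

Answer: 10

Derivation:
Step 1: enter (0,3), '.' pass, move down to (1,3)
Step 2: enter (1,3), '.' pass, move down to (2,3)
Step 3: enter (2,3), '.' pass, move down to (3,3)
Step 4: enter (3,3), '\' deflects down->right, move right to (3,4)
Step 5: enter (3,4), '.' pass, move right to (3,5)
Step 6: enter (3,5), '.' pass, move right to (3,6)
Step 7: enter (3,6), '.' pass, move right to (3,7)
Step 8: enter (3,7), '.' pass, move right to (3,8)
Step 9: enter (3,8), '.' pass, move right to (3,9)
Step 10: enter (3,9), '.' pass, move right to (3,10)
Step 11: at (3,10) — EXIT via right edge, pos 3
Distinct cells visited: 10 (path length 10)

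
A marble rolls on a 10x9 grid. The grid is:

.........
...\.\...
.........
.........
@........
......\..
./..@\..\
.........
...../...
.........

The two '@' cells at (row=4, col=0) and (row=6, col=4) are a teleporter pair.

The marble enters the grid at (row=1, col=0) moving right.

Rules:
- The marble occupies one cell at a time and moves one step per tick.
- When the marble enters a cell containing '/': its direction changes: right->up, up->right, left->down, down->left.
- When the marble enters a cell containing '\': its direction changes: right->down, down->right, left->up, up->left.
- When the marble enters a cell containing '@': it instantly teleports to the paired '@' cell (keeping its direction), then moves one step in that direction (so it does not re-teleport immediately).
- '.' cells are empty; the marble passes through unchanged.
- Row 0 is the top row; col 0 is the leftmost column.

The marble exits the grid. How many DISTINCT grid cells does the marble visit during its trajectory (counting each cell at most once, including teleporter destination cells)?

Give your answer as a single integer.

Answer: 12

Derivation:
Step 1: enter (1,0), '.' pass, move right to (1,1)
Step 2: enter (1,1), '.' pass, move right to (1,2)
Step 3: enter (1,2), '.' pass, move right to (1,3)
Step 4: enter (1,3), '\' deflects right->down, move down to (2,3)
Step 5: enter (2,3), '.' pass, move down to (3,3)
Step 6: enter (3,3), '.' pass, move down to (4,3)
Step 7: enter (4,3), '.' pass, move down to (5,3)
Step 8: enter (5,3), '.' pass, move down to (6,3)
Step 9: enter (6,3), '.' pass, move down to (7,3)
Step 10: enter (7,3), '.' pass, move down to (8,3)
Step 11: enter (8,3), '.' pass, move down to (9,3)
Step 12: enter (9,3), '.' pass, move down to (10,3)
Step 13: at (10,3) — EXIT via bottom edge, pos 3
Distinct cells visited: 12 (path length 12)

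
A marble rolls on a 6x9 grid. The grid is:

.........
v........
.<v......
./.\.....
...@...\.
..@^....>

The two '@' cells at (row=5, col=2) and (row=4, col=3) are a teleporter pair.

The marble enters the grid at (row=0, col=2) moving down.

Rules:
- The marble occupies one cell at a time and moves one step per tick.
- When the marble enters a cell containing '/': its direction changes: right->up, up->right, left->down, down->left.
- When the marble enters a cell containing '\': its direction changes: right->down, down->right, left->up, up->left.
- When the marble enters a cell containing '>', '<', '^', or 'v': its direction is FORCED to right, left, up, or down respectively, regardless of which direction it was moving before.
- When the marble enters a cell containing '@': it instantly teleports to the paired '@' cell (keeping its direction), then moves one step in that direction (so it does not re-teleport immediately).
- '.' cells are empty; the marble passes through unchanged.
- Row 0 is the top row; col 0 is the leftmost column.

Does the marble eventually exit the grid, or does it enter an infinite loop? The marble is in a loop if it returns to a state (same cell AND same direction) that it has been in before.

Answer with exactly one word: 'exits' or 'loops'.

Answer: loops

Derivation:
Step 1: enter (0,2), '.' pass, move down to (1,2)
Step 2: enter (1,2), '.' pass, move down to (2,2)
Step 3: enter (2,2), 'v' forces down->down, move down to (3,2)
Step 4: enter (3,2), '.' pass, move down to (4,2)
Step 5: enter (4,2), '.' pass, move down to (5,2)
Step 6: enter (5,2), '@' teleport (5,2)->(4,3), also enter (4,3), move down to (5,3)
Step 7: enter (5,3), '^' forces down->up, move up to (4,3)
Step 8: enter (4,3), '@' teleport (4,3)->(5,2), also enter (5,2), move up to (4,2)
Step 9: enter (4,2), '.' pass, move up to (3,2)
Step 10: enter (3,2), '.' pass, move up to (2,2)
Step 11: enter (2,2), 'v' forces up->down, move down to (3,2)
Step 12: at (3,2) dir=down — LOOP DETECTED (seen before)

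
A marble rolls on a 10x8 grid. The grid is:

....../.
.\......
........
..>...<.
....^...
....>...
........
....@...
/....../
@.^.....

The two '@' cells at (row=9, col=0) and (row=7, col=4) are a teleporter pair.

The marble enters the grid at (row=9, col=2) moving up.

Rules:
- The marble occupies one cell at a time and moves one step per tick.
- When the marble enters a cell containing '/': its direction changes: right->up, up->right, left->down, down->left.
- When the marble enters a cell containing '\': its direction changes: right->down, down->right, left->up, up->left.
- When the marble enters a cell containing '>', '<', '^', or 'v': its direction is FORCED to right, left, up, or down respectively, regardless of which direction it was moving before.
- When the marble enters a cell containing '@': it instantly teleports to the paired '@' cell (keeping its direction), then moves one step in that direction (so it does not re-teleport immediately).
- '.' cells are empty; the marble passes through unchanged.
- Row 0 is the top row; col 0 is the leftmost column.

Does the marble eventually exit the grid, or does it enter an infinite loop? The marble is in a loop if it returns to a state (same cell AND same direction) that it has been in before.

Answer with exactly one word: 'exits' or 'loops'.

Step 1: enter (9,2), '^' forces up->up, move up to (8,2)
Step 2: enter (8,2), '.' pass, move up to (7,2)
Step 3: enter (7,2), '.' pass, move up to (6,2)
Step 4: enter (6,2), '.' pass, move up to (5,2)
Step 5: enter (5,2), '.' pass, move up to (4,2)
Step 6: enter (4,2), '.' pass, move up to (3,2)
Step 7: enter (3,2), '>' forces up->right, move right to (3,3)
Step 8: enter (3,3), '.' pass, move right to (3,4)
Step 9: enter (3,4), '.' pass, move right to (3,5)
Step 10: enter (3,5), '.' pass, move right to (3,6)
Step 11: enter (3,6), '<' forces right->left, move left to (3,5)
Step 12: enter (3,5), '.' pass, move left to (3,4)
Step 13: enter (3,4), '.' pass, move left to (3,3)
Step 14: enter (3,3), '.' pass, move left to (3,2)
Step 15: enter (3,2), '>' forces left->right, move right to (3,3)
Step 16: at (3,3) dir=right — LOOP DETECTED (seen before)

Answer: loops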